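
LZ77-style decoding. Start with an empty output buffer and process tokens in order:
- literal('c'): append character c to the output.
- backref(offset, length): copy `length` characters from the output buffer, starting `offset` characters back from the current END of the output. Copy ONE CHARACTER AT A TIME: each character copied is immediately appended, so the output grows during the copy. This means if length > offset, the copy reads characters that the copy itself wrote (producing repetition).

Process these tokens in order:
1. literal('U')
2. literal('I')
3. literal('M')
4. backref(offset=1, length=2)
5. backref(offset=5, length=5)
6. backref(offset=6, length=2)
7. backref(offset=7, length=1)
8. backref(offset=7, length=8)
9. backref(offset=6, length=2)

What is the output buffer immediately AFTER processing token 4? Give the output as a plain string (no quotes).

Answer: UIMMM

Derivation:
Token 1: literal('U'). Output: "U"
Token 2: literal('I'). Output: "UI"
Token 3: literal('M'). Output: "UIM"
Token 4: backref(off=1, len=2) (overlapping!). Copied 'MM' from pos 2. Output: "UIMMM"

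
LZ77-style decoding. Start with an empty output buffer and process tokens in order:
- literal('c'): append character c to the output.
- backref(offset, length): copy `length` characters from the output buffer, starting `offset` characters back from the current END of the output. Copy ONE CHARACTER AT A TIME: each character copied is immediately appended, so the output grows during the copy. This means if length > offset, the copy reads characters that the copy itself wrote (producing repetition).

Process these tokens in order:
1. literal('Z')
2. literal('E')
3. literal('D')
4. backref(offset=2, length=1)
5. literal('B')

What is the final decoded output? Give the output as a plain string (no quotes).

Answer: ZEDEB

Derivation:
Token 1: literal('Z'). Output: "Z"
Token 2: literal('E'). Output: "ZE"
Token 3: literal('D'). Output: "ZED"
Token 4: backref(off=2, len=1). Copied 'E' from pos 1. Output: "ZEDE"
Token 5: literal('B'). Output: "ZEDEB"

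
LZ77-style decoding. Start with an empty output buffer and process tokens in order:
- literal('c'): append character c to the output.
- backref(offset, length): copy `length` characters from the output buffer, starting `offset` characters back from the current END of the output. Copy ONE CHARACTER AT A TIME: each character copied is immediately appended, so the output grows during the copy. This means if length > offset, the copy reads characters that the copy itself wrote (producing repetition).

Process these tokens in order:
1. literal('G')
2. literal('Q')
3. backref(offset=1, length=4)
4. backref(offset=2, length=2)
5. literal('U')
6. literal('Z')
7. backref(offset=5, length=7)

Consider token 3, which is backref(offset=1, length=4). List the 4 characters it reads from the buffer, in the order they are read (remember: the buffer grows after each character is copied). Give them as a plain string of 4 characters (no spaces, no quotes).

Token 1: literal('G'). Output: "G"
Token 2: literal('Q'). Output: "GQ"
Token 3: backref(off=1, len=4). Buffer before: "GQ" (len 2)
  byte 1: read out[1]='Q', append. Buffer now: "GQQ"
  byte 2: read out[2]='Q', append. Buffer now: "GQQQ"
  byte 3: read out[3]='Q', append. Buffer now: "GQQQQ"
  byte 4: read out[4]='Q', append. Buffer now: "GQQQQQ"

Answer: QQQQ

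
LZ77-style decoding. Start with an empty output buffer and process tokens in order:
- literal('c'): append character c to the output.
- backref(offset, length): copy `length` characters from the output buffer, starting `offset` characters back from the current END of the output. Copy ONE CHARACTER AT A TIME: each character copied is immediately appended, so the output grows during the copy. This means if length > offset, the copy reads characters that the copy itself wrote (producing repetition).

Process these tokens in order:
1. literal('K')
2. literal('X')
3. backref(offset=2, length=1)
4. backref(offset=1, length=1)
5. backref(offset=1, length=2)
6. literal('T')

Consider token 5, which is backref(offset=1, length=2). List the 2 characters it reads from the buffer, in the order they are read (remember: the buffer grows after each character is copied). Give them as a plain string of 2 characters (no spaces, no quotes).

Token 1: literal('K'). Output: "K"
Token 2: literal('X'). Output: "KX"
Token 3: backref(off=2, len=1). Copied 'K' from pos 0. Output: "KXK"
Token 4: backref(off=1, len=1). Copied 'K' from pos 2. Output: "KXKK"
Token 5: backref(off=1, len=2). Buffer before: "KXKK" (len 4)
  byte 1: read out[3]='K', append. Buffer now: "KXKKK"
  byte 2: read out[4]='K', append. Buffer now: "KXKKKK"

Answer: KK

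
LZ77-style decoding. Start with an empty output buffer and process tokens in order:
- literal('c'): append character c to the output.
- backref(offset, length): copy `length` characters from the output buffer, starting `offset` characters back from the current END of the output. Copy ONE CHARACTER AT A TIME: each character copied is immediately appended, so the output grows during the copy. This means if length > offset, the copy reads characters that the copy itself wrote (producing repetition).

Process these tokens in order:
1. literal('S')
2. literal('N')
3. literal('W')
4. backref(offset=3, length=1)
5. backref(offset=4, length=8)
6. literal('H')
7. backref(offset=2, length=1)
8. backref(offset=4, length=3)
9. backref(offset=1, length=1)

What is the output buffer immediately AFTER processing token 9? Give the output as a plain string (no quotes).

Answer: SNWSSNWSSNWSHSWSHH

Derivation:
Token 1: literal('S'). Output: "S"
Token 2: literal('N'). Output: "SN"
Token 3: literal('W'). Output: "SNW"
Token 4: backref(off=3, len=1). Copied 'S' from pos 0. Output: "SNWS"
Token 5: backref(off=4, len=8) (overlapping!). Copied 'SNWSSNWS' from pos 0. Output: "SNWSSNWSSNWS"
Token 6: literal('H'). Output: "SNWSSNWSSNWSH"
Token 7: backref(off=2, len=1). Copied 'S' from pos 11. Output: "SNWSSNWSSNWSHS"
Token 8: backref(off=4, len=3). Copied 'WSH' from pos 10. Output: "SNWSSNWSSNWSHSWSH"
Token 9: backref(off=1, len=1). Copied 'H' from pos 16. Output: "SNWSSNWSSNWSHSWSHH"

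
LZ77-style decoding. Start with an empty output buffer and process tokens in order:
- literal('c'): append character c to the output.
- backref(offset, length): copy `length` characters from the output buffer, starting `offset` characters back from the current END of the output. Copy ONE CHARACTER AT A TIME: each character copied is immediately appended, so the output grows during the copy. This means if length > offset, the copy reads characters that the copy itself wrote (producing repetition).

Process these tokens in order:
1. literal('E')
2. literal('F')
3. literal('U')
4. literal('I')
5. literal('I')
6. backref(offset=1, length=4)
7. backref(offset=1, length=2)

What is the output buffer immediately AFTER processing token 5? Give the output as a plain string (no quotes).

Answer: EFUII

Derivation:
Token 1: literal('E'). Output: "E"
Token 2: literal('F'). Output: "EF"
Token 3: literal('U'). Output: "EFU"
Token 4: literal('I'). Output: "EFUI"
Token 5: literal('I'). Output: "EFUII"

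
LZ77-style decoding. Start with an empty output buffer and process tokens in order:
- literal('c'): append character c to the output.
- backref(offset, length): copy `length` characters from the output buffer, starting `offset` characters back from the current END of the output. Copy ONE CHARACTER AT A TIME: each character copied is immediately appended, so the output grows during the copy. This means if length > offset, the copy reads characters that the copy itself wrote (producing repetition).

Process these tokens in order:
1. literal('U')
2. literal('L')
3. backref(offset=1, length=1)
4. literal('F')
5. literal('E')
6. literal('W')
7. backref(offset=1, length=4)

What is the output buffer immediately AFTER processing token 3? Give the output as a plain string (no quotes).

Answer: ULL

Derivation:
Token 1: literal('U'). Output: "U"
Token 2: literal('L'). Output: "UL"
Token 3: backref(off=1, len=1). Copied 'L' from pos 1. Output: "ULL"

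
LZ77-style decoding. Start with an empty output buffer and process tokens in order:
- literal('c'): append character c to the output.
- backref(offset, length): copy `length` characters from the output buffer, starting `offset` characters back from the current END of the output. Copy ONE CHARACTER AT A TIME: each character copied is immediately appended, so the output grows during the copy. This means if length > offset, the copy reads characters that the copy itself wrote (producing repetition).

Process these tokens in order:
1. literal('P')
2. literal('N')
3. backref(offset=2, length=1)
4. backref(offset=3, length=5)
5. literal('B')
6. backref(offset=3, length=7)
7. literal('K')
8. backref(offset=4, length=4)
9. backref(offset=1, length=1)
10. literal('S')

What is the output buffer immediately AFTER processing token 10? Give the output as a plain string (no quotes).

Answer: PNPPNPPNBPNBPNBPKNBPKKS

Derivation:
Token 1: literal('P'). Output: "P"
Token 2: literal('N'). Output: "PN"
Token 3: backref(off=2, len=1). Copied 'P' from pos 0. Output: "PNP"
Token 4: backref(off=3, len=5) (overlapping!). Copied 'PNPPN' from pos 0. Output: "PNPPNPPN"
Token 5: literal('B'). Output: "PNPPNPPNB"
Token 6: backref(off=3, len=7) (overlapping!). Copied 'PNBPNBP' from pos 6. Output: "PNPPNPPNBPNBPNBP"
Token 7: literal('K'). Output: "PNPPNPPNBPNBPNBPK"
Token 8: backref(off=4, len=4). Copied 'NBPK' from pos 13. Output: "PNPPNPPNBPNBPNBPKNBPK"
Token 9: backref(off=1, len=1). Copied 'K' from pos 20. Output: "PNPPNPPNBPNBPNBPKNBPKK"
Token 10: literal('S'). Output: "PNPPNPPNBPNBPNBPKNBPKKS"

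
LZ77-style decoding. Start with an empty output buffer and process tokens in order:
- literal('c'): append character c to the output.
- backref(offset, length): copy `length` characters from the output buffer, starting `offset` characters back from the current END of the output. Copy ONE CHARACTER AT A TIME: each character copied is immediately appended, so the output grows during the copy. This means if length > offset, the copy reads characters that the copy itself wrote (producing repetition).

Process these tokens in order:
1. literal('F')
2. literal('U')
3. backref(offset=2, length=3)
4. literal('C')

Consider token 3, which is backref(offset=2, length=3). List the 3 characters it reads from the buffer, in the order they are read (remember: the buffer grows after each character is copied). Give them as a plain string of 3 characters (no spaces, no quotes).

Token 1: literal('F'). Output: "F"
Token 2: literal('U'). Output: "FU"
Token 3: backref(off=2, len=3). Buffer before: "FU" (len 2)
  byte 1: read out[0]='F', append. Buffer now: "FUF"
  byte 2: read out[1]='U', append. Buffer now: "FUFU"
  byte 3: read out[2]='F', append. Buffer now: "FUFUF"

Answer: FUF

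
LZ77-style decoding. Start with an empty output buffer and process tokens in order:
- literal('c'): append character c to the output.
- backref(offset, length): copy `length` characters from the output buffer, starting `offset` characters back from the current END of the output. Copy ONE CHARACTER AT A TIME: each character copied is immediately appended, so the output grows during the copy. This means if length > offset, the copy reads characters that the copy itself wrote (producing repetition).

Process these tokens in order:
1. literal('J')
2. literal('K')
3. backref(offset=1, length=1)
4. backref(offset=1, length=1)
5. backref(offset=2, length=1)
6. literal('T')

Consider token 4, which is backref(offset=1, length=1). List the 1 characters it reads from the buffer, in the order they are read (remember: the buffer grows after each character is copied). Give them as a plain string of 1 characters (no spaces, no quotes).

Token 1: literal('J'). Output: "J"
Token 2: literal('K'). Output: "JK"
Token 3: backref(off=1, len=1). Copied 'K' from pos 1. Output: "JKK"
Token 4: backref(off=1, len=1). Buffer before: "JKK" (len 3)
  byte 1: read out[2]='K', append. Buffer now: "JKKK"

Answer: K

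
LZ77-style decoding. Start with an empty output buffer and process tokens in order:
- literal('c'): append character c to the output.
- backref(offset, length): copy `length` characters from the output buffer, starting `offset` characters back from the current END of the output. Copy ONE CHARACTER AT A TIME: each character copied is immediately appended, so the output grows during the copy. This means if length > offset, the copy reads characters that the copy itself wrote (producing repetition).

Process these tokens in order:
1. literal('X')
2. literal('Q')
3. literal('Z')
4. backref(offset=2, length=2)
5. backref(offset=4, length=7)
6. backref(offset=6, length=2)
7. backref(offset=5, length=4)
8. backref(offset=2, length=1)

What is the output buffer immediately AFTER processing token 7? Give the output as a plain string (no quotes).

Answer: XQZQZQZQZQZQZQQZQZ

Derivation:
Token 1: literal('X'). Output: "X"
Token 2: literal('Q'). Output: "XQ"
Token 3: literal('Z'). Output: "XQZ"
Token 4: backref(off=2, len=2). Copied 'QZ' from pos 1. Output: "XQZQZ"
Token 5: backref(off=4, len=7) (overlapping!). Copied 'QZQZQZQ' from pos 1. Output: "XQZQZQZQZQZQ"
Token 6: backref(off=6, len=2). Copied 'ZQ' from pos 6. Output: "XQZQZQZQZQZQZQ"
Token 7: backref(off=5, len=4). Copied 'QZQZ' from pos 9. Output: "XQZQZQZQZQZQZQQZQZ"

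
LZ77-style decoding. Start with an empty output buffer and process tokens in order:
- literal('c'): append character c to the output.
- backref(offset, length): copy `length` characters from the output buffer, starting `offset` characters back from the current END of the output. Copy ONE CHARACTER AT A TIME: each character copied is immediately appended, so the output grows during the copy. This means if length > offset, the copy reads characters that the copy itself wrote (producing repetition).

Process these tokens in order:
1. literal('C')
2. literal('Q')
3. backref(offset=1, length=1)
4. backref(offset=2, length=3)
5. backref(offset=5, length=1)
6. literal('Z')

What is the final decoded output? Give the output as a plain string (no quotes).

Token 1: literal('C'). Output: "C"
Token 2: literal('Q'). Output: "CQ"
Token 3: backref(off=1, len=1). Copied 'Q' from pos 1. Output: "CQQ"
Token 4: backref(off=2, len=3) (overlapping!). Copied 'QQQ' from pos 1. Output: "CQQQQQ"
Token 5: backref(off=5, len=1). Copied 'Q' from pos 1. Output: "CQQQQQQ"
Token 6: literal('Z'). Output: "CQQQQQQZ"

Answer: CQQQQQQZ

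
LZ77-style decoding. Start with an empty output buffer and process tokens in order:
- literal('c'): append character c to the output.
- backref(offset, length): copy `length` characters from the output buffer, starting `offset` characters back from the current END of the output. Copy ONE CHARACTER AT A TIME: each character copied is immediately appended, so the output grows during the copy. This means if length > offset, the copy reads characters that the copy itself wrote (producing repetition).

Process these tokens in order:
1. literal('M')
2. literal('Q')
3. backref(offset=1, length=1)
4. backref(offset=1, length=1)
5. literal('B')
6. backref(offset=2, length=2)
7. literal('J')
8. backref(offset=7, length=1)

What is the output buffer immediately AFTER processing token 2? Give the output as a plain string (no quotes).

Answer: MQ

Derivation:
Token 1: literal('M'). Output: "M"
Token 2: literal('Q'). Output: "MQ"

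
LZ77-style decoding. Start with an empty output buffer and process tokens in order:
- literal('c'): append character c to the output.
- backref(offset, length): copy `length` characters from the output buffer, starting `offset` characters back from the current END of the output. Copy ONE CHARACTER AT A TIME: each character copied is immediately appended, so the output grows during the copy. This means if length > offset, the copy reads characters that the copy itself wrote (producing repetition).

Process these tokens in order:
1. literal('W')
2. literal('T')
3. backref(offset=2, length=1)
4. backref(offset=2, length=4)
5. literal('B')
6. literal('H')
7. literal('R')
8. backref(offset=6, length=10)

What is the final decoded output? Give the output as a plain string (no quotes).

Answer: WTWTWTWBHRWTWBHRWTWB

Derivation:
Token 1: literal('W'). Output: "W"
Token 2: literal('T'). Output: "WT"
Token 3: backref(off=2, len=1). Copied 'W' from pos 0. Output: "WTW"
Token 4: backref(off=2, len=4) (overlapping!). Copied 'TWTW' from pos 1. Output: "WTWTWTW"
Token 5: literal('B'). Output: "WTWTWTWB"
Token 6: literal('H'). Output: "WTWTWTWBH"
Token 7: literal('R'). Output: "WTWTWTWBHR"
Token 8: backref(off=6, len=10) (overlapping!). Copied 'WTWBHRWTWB' from pos 4. Output: "WTWTWTWBHRWTWBHRWTWB"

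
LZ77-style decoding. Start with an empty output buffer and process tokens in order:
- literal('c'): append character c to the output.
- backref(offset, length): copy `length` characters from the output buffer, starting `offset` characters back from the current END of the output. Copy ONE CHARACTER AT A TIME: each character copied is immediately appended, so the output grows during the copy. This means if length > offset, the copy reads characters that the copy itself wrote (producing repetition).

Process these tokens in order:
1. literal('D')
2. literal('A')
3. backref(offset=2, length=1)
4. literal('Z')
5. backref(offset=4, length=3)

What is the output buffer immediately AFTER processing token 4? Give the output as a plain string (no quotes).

Answer: DADZ

Derivation:
Token 1: literal('D'). Output: "D"
Token 2: literal('A'). Output: "DA"
Token 3: backref(off=2, len=1). Copied 'D' from pos 0. Output: "DAD"
Token 4: literal('Z'). Output: "DADZ"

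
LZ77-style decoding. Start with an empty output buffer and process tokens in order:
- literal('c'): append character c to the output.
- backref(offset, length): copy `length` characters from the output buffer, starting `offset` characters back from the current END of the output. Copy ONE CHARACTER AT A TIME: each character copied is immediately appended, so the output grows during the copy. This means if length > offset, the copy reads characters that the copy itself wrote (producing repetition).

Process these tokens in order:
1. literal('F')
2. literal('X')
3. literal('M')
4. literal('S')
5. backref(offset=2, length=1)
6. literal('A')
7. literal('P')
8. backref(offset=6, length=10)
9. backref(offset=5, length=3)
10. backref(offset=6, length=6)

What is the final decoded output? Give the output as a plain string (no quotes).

Token 1: literal('F'). Output: "F"
Token 2: literal('X'). Output: "FX"
Token 3: literal('M'). Output: "FXM"
Token 4: literal('S'). Output: "FXMS"
Token 5: backref(off=2, len=1). Copied 'M' from pos 2. Output: "FXMSM"
Token 6: literal('A'). Output: "FXMSMA"
Token 7: literal('P'). Output: "FXMSMAP"
Token 8: backref(off=6, len=10) (overlapping!). Copied 'XMSMAPXMSM' from pos 1. Output: "FXMSMAPXMSMAPXMSM"
Token 9: backref(off=5, len=3). Copied 'PXM' from pos 12. Output: "FXMSMAPXMSMAPXMSMPXM"
Token 10: backref(off=6, len=6). Copied 'MSMPXM' from pos 14. Output: "FXMSMAPXMSMAPXMSMPXMMSMPXM"

Answer: FXMSMAPXMSMAPXMSMPXMMSMPXM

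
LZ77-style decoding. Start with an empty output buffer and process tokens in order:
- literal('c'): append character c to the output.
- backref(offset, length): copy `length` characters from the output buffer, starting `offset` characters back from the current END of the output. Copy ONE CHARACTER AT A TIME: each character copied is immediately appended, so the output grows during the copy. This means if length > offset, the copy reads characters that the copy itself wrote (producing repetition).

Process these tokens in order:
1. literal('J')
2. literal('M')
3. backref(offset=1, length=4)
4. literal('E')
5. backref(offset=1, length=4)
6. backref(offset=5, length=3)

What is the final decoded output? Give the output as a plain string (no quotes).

Token 1: literal('J'). Output: "J"
Token 2: literal('M'). Output: "JM"
Token 3: backref(off=1, len=4) (overlapping!). Copied 'MMMM' from pos 1. Output: "JMMMMM"
Token 4: literal('E'). Output: "JMMMMME"
Token 5: backref(off=1, len=4) (overlapping!). Copied 'EEEE' from pos 6. Output: "JMMMMMEEEEE"
Token 6: backref(off=5, len=3). Copied 'EEE' from pos 6. Output: "JMMMMMEEEEEEEE"

Answer: JMMMMMEEEEEEEE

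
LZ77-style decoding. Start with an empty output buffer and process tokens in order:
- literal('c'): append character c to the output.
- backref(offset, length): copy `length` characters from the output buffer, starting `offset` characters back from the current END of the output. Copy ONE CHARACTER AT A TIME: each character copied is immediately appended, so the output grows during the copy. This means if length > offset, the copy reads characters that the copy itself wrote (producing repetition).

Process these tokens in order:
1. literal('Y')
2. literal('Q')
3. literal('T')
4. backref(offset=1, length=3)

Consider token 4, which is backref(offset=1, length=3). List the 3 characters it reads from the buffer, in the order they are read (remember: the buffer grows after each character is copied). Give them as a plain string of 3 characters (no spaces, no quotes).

Answer: TTT

Derivation:
Token 1: literal('Y'). Output: "Y"
Token 2: literal('Q'). Output: "YQ"
Token 3: literal('T'). Output: "YQT"
Token 4: backref(off=1, len=3). Buffer before: "YQT" (len 3)
  byte 1: read out[2]='T', append. Buffer now: "YQTT"
  byte 2: read out[3]='T', append. Buffer now: "YQTTT"
  byte 3: read out[4]='T', append. Buffer now: "YQTTTT"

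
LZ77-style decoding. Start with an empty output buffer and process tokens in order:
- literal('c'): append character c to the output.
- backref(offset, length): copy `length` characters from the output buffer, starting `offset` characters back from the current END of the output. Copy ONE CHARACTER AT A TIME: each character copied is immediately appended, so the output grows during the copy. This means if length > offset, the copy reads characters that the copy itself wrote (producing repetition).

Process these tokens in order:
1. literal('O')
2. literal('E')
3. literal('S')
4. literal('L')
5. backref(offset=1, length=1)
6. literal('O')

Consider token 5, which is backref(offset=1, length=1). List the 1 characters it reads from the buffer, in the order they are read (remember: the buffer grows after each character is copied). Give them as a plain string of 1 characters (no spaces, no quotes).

Answer: L

Derivation:
Token 1: literal('O'). Output: "O"
Token 2: literal('E'). Output: "OE"
Token 3: literal('S'). Output: "OES"
Token 4: literal('L'). Output: "OESL"
Token 5: backref(off=1, len=1). Buffer before: "OESL" (len 4)
  byte 1: read out[3]='L', append. Buffer now: "OESLL"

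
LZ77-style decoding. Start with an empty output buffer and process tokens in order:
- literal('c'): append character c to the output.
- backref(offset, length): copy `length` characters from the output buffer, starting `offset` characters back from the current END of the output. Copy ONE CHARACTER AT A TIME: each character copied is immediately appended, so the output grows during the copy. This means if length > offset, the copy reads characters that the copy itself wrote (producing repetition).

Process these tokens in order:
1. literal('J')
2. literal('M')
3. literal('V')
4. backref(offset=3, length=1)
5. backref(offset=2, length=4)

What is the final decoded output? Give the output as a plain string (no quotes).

Token 1: literal('J'). Output: "J"
Token 2: literal('M'). Output: "JM"
Token 3: literal('V'). Output: "JMV"
Token 4: backref(off=3, len=1). Copied 'J' from pos 0. Output: "JMVJ"
Token 5: backref(off=2, len=4) (overlapping!). Copied 'VJVJ' from pos 2. Output: "JMVJVJVJ"

Answer: JMVJVJVJ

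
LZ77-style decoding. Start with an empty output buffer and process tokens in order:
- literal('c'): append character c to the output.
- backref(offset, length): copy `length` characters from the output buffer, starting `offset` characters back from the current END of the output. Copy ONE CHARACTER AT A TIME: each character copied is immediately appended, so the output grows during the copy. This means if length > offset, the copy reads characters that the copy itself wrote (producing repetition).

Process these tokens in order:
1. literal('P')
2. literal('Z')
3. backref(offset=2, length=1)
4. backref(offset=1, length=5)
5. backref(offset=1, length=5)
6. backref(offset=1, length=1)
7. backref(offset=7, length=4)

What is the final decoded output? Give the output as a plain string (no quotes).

Token 1: literal('P'). Output: "P"
Token 2: literal('Z'). Output: "PZ"
Token 3: backref(off=2, len=1). Copied 'P' from pos 0. Output: "PZP"
Token 4: backref(off=1, len=5) (overlapping!). Copied 'PPPPP' from pos 2. Output: "PZPPPPPP"
Token 5: backref(off=1, len=5) (overlapping!). Copied 'PPPPP' from pos 7. Output: "PZPPPPPPPPPPP"
Token 6: backref(off=1, len=1). Copied 'P' from pos 12. Output: "PZPPPPPPPPPPPP"
Token 7: backref(off=7, len=4). Copied 'PPPP' from pos 7. Output: "PZPPPPPPPPPPPPPPPP"

Answer: PZPPPPPPPPPPPPPPPP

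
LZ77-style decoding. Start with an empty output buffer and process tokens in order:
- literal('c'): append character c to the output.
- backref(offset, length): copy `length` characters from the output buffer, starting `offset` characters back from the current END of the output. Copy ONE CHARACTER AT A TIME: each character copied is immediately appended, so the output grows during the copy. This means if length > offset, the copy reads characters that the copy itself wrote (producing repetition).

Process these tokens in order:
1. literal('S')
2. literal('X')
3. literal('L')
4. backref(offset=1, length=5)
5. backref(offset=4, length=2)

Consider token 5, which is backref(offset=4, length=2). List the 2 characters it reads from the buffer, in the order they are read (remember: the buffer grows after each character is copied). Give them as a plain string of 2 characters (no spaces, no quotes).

Answer: LL

Derivation:
Token 1: literal('S'). Output: "S"
Token 2: literal('X'). Output: "SX"
Token 3: literal('L'). Output: "SXL"
Token 4: backref(off=1, len=5) (overlapping!). Copied 'LLLLL' from pos 2. Output: "SXLLLLLL"
Token 5: backref(off=4, len=2). Buffer before: "SXLLLLLL" (len 8)
  byte 1: read out[4]='L', append. Buffer now: "SXLLLLLLL"
  byte 2: read out[5]='L', append. Buffer now: "SXLLLLLLLL"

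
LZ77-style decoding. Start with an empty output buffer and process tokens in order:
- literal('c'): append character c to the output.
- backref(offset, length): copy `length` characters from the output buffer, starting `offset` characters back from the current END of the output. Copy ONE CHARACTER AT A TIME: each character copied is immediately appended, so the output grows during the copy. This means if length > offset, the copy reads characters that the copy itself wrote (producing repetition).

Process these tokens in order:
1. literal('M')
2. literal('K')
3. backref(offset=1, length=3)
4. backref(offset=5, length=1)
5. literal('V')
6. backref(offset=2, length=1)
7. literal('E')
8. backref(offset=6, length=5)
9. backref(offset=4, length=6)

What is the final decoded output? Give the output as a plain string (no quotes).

Token 1: literal('M'). Output: "M"
Token 2: literal('K'). Output: "MK"
Token 3: backref(off=1, len=3) (overlapping!). Copied 'KKK' from pos 1. Output: "MKKKK"
Token 4: backref(off=5, len=1). Copied 'M' from pos 0. Output: "MKKKKM"
Token 5: literal('V'). Output: "MKKKKMV"
Token 6: backref(off=2, len=1). Copied 'M' from pos 5. Output: "MKKKKMVM"
Token 7: literal('E'). Output: "MKKKKMVME"
Token 8: backref(off=6, len=5). Copied 'KKMVM' from pos 3. Output: "MKKKKMVMEKKMVM"
Token 9: backref(off=4, len=6) (overlapping!). Copied 'KMVMKM' from pos 10. Output: "MKKKKMVMEKKMVMKMVMKM"

Answer: MKKKKMVMEKKMVMKMVMKM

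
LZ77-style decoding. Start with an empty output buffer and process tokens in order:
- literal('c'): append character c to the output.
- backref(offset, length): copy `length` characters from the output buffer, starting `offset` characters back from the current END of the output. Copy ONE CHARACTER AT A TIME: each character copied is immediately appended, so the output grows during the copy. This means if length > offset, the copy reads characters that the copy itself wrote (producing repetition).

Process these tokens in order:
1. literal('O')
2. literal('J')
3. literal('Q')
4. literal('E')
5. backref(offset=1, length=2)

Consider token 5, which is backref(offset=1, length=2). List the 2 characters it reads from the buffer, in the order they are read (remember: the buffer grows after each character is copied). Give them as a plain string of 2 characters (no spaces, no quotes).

Answer: EE

Derivation:
Token 1: literal('O'). Output: "O"
Token 2: literal('J'). Output: "OJ"
Token 3: literal('Q'). Output: "OJQ"
Token 4: literal('E'). Output: "OJQE"
Token 5: backref(off=1, len=2). Buffer before: "OJQE" (len 4)
  byte 1: read out[3]='E', append. Buffer now: "OJQEE"
  byte 2: read out[4]='E', append. Buffer now: "OJQEEE"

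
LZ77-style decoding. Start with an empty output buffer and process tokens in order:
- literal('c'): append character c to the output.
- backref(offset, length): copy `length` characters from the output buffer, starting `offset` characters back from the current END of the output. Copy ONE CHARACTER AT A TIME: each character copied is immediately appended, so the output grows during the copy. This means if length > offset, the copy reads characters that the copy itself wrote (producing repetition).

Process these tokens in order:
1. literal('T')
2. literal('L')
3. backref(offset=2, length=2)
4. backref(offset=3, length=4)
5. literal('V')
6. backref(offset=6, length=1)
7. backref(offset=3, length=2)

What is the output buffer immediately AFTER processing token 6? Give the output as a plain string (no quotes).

Answer: TLTLLTLLVL

Derivation:
Token 1: literal('T'). Output: "T"
Token 2: literal('L'). Output: "TL"
Token 3: backref(off=2, len=2). Copied 'TL' from pos 0. Output: "TLTL"
Token 4: backref(off=3, len=4) (overlapping!). Copied 'LTLL' from pos 1. Output: "TLTLLTLL"
Token 5: literal('V'). Output: "TLTLLTLLV"
Token 6: backref(off=6, len=1). Copied 'L' from pos 3. Output: "TLTLLTLLVL"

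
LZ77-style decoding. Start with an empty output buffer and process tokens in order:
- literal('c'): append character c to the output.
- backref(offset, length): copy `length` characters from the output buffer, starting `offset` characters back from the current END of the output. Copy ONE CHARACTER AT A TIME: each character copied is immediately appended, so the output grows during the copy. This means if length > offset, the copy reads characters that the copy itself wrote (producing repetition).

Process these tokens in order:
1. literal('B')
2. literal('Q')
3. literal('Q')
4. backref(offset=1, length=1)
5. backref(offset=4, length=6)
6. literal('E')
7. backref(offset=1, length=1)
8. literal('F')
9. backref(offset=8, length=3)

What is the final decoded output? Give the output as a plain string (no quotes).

Token 1: literal('B'). Output: "B"
Token 2: literal('Q'). Output: "BQ"
Token 3: literal('Q'). Output: "BQQ"
Token 4: backref(off=1, len=1). Copied 'Q' from pos 2. Output: "BQQQ"
Token 5: backref(off=4, len=6) (overlapping!). Copied 'BQQQBQ' from pos 0. Output: "BQQQBQQQBQ"
Token 6: literal('E'). Output: "BQQQBQQQBQE"
Token 7: backref(off=1, len=1). Copied 'E' from pos 10. Output: "BQQQBQQQBQEE"
Token 8: literal('F'). Output: "BQQQBQQQBQEEF"
Token 9: backref(off=8, len=3). Copied 'QQQ' from pos 5. Output: "BQQQBQQQBQEEFQQQ"

Answer: BQQQBQQQBQEEFQQQ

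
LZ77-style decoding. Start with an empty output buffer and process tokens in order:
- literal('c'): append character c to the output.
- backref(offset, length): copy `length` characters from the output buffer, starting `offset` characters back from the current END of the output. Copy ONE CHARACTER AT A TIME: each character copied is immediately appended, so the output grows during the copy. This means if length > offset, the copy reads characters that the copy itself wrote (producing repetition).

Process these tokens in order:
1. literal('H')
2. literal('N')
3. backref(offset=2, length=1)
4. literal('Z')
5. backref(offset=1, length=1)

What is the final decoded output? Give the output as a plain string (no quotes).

Answer: HNHZZ

Derivation:
Token 1: literal('H'). Output: "H"
Token 2: literal('N'). Output: "HN"
Token 3: backref(off=2, len=1). Copied 'H' from pos 0. Output: "HNH"
Token 4: literal('Z'). Output: "HNHZ"
Token 5: backref(off=1, len=1). Copied 'Z' from pos 3. Output: "HNHZZ"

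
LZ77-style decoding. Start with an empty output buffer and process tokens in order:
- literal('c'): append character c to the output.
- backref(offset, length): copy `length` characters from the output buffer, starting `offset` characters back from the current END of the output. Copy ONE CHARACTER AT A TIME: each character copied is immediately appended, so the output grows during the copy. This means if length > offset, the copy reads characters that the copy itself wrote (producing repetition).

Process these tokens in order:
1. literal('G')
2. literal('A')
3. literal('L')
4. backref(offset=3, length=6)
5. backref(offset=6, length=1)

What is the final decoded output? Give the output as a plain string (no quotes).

Answer: GALGALGALG

Derivation:
Token 1: literal('G'). Output: "G"
Token 2: literal('A'). Output: "GA"
Token 3: literal('L'). Output: "GAL"
Token 4: backref(off=3, len=6) (overlapping!). Copied 'GALGAL' from pos 0. Output: "GALGALGAL"
Token 5: backref(off=6, len=1). Copied 'G' from pos 3. Output: "GALGALGALG"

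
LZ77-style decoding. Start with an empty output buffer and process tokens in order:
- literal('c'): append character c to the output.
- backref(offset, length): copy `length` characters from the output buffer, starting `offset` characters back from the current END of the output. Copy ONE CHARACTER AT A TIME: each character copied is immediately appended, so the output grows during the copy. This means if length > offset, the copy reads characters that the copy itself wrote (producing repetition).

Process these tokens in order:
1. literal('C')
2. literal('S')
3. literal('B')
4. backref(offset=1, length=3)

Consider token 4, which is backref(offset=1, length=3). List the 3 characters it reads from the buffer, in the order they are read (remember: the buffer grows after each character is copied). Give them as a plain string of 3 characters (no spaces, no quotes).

Answer: BBB

Derivation:
Token 1: literal('C'). Output: "C"
Token 2: literal('S'). Output: "CS"
Token 3: literal('B'). Output: "CSB"
Token 4: backref(off=1, len=3). Buffer before: "CSB" (len 3)
  byte 1: read out[2]='B', append. Buffer now: "CSBB"
  byte 2: read out[3]='B', append. Buffer now: "CSBBB"
  byte 3: read out[4]='B', append. Buffer now: "CSBBBB"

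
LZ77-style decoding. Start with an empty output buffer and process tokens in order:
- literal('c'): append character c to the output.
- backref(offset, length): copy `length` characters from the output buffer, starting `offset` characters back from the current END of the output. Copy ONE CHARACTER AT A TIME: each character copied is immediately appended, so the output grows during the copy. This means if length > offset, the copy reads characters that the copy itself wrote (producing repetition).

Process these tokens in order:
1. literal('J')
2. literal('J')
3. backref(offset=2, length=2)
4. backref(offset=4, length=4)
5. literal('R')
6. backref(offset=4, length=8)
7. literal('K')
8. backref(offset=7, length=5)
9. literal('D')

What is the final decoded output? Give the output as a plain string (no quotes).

Token 1: literal('J'). Output: "J"
Token 2: literal('J'). Output: "JJ"
Token 3: backref(off=2, len=2). Copied 'JJ' from pos 0. Output: "JJJJ"
Token 4: backref(off=4, len=4). Copied 'JJJJ' from pos 0. Output: "JJJJJJJJ"
Token 5: literal('R'). Output: "JJJJJJJJR"
Token 6: backref(off=4, len=8) (overlapping!). Copied 'JJJRJJJR' from pos 5. Output: "JJJJJJJJRJJJRJJJR"
Token 7: literal('K'). Output: "JJJJJJJJRJJJRJJJRK"
Token 8: backref(off=7, len=5). Copied 'JRJJJ' from pos 11. Output: "JJJJJJJJRJJJRJJJRKJRJJJ"
Token 9: literal('D'). Output: "JJJJJJJJRJJJRJJJRKJRJJJD"

Answer: JJJJJJJJRJJJRJJJRKJRJJJD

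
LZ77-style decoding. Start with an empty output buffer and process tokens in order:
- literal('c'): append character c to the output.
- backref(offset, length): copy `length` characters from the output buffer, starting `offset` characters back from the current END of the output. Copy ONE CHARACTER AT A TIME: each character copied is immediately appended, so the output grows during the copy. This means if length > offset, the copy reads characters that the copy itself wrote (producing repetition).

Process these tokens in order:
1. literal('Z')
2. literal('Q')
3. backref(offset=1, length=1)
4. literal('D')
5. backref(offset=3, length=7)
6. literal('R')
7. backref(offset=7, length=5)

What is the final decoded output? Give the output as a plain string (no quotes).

Token 1: literal('Z'). Output: "Z"
Token 2: literal('Q'). Output: "ZQ"
Token 3: backref(off=1, len=1). Copied 'Q' from pos 1. Output: "ZQQ"
Token 4: literal('D'). Output: "ZQQD"
Token 5: backref(off=3, len=7) (overlapping!). Copied 'QQDQQDQ' from pos 1. Output: "ZQQDQQDQQDQ"
Token 6: literal('R'). Output: "ZQQDQQDQQDQR"
Token 7: backref(off=7, len=5). Copied 'QDQQD' from pos 5. Output: "ZQQDQQDQQDQRQDQQD"

Answer: ZQQDQQDQQDQRQDQQD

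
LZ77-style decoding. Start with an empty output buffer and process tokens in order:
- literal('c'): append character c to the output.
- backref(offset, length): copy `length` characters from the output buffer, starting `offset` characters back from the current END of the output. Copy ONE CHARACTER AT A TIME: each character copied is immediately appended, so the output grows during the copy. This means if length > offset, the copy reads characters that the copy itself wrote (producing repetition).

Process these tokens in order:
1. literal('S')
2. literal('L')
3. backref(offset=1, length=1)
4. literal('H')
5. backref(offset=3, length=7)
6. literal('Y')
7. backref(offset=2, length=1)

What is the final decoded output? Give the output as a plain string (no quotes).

Answer: SLLHLLHLLHLYL

Derivation:
Token 1: literal('S'). Output: "S"
Token 2: literal('L'). Output: "SL"
Token 3: backref(off=1, len=1). Copied 'L' from pos 1. Output: "SLL"
Token 4: literal('H'). Output: "SLLH"
Token 5: backref(off=3, len=7) (overlapping!). Copied 'LLHLLHL' from pos 1. Output: "SLLHLLHLLHL"
Token 6: literal('Y'). Output: "SLLHLLHLLHLY"
Token 7: backref(off=2, len=1). Copied 'L' from pos 10. Output: "SLLHLLHLLHLYL"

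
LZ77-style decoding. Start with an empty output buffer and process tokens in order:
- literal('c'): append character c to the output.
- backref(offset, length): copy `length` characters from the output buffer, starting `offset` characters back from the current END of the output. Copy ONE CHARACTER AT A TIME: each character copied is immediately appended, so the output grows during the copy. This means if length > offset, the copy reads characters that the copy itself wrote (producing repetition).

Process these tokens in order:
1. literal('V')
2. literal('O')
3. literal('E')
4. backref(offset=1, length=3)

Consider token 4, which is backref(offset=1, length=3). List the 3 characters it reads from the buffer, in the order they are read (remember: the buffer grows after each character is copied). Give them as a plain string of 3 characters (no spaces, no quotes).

Answer: EEE

Derivation:
Token 1: literal('V'). Output: "V"
Token 2: literal('O'). Output: "VO"
Token 3: literal('E'). Output: "VOE"
Token 4: backref(off=1, len=3). Buffer before: "VOE" (len 3)
  byte 1: read out[2]='E', append. Buffer now: "VOEE"
  byte 2: read out[3]='E', append. Buffer now: "VOEEE"
  byte 3: read out[4]='E', append. Buffer now: "VOEEEE"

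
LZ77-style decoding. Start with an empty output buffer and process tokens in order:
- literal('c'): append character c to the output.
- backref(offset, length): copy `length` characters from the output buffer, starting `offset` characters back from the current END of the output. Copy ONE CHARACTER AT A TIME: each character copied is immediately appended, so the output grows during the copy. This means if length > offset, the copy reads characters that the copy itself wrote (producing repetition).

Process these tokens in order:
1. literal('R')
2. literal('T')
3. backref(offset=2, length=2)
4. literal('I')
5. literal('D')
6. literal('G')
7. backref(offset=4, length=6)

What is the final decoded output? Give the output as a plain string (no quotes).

Token 1: literal('R'). Output: "R"
Token 2: literal('T'). Output: "RT"
Token 3: backref(off=2, len=2). Copied 'RT' from pos 0. Output: "RTRT"
Token 4: literal('I'). Output: "RTRTI"
Token 5: literal('D'). Output: "RTRTID"
Token 6: literal('G'). Output: "RTRTIDG"
Token 7: backref(off=4, len=6) (overlapping!). Copied 'TIDGTI' from pos 3. Output: "RTRTIDGTIDGTI"

Answer: RTRTIDGTIDGTI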